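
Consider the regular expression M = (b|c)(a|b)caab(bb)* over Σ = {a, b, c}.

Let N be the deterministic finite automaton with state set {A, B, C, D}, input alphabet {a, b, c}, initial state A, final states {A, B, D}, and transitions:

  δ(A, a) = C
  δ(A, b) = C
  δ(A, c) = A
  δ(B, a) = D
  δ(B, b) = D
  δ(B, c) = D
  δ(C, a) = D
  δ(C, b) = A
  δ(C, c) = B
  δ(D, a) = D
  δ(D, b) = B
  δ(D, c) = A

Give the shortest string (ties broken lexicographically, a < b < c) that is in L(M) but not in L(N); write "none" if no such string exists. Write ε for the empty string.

none

Converting the expression M to a DFA (subset construction, then merging equivalent states) gives the minimal DFA with states {m0, m1, m2, m3, m4, m5, m6, m7}, start state m0, accepting states {m7} and transitions m0: a→m1, b→m2, c→m2; m1: a→m1, b→m1, c→m1; m2: a→m3, b→m3, c→m1; m3: a→m1, b→m1, c→m4; m4: a→m5, b→m1, c→m1; m5: a→m6, b→m1, c→m1; m6: a→m1, b→m7, c→m1; m7: a→m1, b→m6, c→m1.
Exploring the product automaton M × N from the start pair (m0, A), following both machines on each input symbol, reaches 16 state pairs: (m0, A), (m1, C), (m2, C), (m2, A), (m1, D), (m1, A), (m1, B), (m3, D), (m3, A), (m3, C), (m4, A), (m4, B), (m5, C), (m5, D), (m6, D), (m7, B).
M accepts in {m7} and N accepts in {A, B, D}. The reachable pairs whose M-component is accepting are (m7, B); in each of them the N-component is accepting too, so the product for L(M) \ L(N) (M-component accepting, N-component rejecting) has no reachable accepting pair and the difference is empty.
So every string accepted by M is also accepted by N: L(M) \ L(N) = ∅ and there is no such string.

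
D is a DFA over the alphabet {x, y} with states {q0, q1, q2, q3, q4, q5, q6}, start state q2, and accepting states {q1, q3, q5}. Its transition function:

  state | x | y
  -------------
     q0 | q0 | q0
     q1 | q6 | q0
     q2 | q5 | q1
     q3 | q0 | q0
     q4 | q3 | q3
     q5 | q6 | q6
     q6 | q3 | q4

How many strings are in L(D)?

11

The useful subgraph on states {q1, q2, q3, q4, q5, q6} is acyclic, so L(D) is finite; the longest accepting path visits 5 useful states, giving maximum string length 4.
Counting accepting paths from q2 by length: 2 of length 1, 3 of length 3, 6 of length 4. Total 11.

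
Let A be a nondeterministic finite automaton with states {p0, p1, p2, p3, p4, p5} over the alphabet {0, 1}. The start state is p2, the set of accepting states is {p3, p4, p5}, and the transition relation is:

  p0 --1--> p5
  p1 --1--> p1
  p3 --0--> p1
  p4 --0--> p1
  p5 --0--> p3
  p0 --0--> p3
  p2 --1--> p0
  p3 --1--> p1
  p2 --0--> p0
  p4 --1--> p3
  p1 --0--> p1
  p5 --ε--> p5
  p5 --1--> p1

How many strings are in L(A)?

The useful subgraph on states {p0, p2, p3, p5} is acyclic, so L(A) is finite; the longest accepting path visits 4 useful states, giving maximum string length 3.
Counting accepting paths from p2 by length: 4 of length 2, 2 of length 3. Total 6.

6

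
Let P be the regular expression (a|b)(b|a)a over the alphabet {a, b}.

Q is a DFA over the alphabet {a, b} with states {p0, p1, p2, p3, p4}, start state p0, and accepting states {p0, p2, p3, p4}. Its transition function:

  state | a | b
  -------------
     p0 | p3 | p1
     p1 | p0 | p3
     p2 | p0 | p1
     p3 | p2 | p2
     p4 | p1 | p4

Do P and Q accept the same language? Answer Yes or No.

No

The empty string ε is accepted by Q but rejected by P.
So L(P) ≠ L(Q).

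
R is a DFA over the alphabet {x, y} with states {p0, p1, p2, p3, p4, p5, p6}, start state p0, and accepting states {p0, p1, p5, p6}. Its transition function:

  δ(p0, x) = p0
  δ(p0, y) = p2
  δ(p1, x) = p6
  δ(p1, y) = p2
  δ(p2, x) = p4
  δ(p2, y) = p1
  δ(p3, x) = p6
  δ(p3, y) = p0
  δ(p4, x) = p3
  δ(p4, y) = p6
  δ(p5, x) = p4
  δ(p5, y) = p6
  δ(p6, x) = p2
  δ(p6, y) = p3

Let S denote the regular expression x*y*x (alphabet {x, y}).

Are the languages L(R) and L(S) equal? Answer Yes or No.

The empty string ε is accepted by R but rejected by S.
So L(R) ≠ L(S).

No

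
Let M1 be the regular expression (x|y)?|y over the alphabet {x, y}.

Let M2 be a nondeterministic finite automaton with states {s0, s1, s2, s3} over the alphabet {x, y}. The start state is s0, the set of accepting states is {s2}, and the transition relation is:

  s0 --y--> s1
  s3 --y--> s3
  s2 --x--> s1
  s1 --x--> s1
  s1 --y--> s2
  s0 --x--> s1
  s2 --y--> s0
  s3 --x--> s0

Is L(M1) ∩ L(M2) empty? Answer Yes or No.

Converting the expression M1 to a DFA (subset construction, then merging equivalent states) gives the minimal DFA with states {r0, r1, r2}, start state r0, accepting states {r0, r1} and transitions r0: x→r1, y→r1; r1: x→r2, y→r2; r2: x→r2, y→r2.
Exploring the product automaton M1 × M2 from the start pair (r0, s0), following both machines on each input symbol, reaches 5 state pairs: (r0, s0), (r1, s1), (r2, s1), (r2, s2), (r2, s0).
M1 accepts in {r0, r1} and M2 accepts in {s2}; no reachable pair has both components accepting, so no string drives both machines to acceptance simultaneously and L(M1) ∩ L(M2) = ∅.
So no string is accepted by both, and the intersection is empty.

Yes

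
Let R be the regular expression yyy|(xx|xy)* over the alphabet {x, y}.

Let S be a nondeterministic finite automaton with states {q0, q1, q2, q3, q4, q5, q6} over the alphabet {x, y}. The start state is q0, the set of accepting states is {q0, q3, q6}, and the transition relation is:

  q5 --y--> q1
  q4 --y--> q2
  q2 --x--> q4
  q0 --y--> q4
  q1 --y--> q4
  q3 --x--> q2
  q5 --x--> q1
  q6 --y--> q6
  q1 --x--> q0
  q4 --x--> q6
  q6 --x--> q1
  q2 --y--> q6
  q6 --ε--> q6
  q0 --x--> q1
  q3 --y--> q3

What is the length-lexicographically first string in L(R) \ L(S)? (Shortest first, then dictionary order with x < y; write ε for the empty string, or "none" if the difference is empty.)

xy

The string xy is accepted by R but not by S.
No shorter string lies in the difference, and xy is the lexicographically first length-2 string in L(R) \ L(S).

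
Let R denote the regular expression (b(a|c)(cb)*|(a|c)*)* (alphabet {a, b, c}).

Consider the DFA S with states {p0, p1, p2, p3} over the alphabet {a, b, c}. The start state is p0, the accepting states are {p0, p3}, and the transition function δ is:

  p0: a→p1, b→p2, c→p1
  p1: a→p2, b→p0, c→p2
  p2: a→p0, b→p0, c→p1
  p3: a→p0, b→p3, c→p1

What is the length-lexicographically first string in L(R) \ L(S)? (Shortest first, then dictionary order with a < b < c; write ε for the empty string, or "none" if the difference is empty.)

a

The string a is accepted by R but not by S.
No shorter string lies in the difference, and a is the lexicographically first length-1 string in L(R) \ L(S).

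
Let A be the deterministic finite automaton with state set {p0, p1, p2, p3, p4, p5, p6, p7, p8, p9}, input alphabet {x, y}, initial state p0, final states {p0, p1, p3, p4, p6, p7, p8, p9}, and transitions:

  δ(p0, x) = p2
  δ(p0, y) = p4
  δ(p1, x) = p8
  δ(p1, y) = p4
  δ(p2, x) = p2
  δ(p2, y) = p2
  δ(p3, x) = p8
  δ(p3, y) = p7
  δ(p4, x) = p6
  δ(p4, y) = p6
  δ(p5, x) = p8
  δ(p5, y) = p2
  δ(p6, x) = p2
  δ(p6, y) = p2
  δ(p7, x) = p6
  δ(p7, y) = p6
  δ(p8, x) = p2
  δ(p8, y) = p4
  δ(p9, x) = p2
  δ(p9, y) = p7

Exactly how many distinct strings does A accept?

The useful subgraph on states {p0, p4, p6} is acyclic, so L(A) is finite; the longest accepting path visits 3 useful states, giving maximum string length 2.
Counting accepting paths from p0 by length: 1 of length 0, 1 of length 1, 2 of length 2. Total 4.

4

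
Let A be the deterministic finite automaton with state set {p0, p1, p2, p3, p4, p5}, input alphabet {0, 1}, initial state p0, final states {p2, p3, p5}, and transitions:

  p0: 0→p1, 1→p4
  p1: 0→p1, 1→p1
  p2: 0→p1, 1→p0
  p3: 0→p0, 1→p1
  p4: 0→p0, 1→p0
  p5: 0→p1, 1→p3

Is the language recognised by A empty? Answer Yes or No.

Yes

The states reachable from the start state are {p0, p1, p4}.
None of the accepting states {p2, p3, p5} is reachable, so no string is accepted and L(A) = ∅.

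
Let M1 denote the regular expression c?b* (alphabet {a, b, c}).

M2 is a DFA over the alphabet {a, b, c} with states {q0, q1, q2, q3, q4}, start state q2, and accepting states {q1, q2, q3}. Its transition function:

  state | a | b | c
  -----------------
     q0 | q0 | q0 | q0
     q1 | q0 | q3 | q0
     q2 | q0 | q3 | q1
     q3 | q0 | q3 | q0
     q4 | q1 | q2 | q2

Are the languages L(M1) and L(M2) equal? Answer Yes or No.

Converting the expression M1 to a DFA (subset construction, then merging equivalent states) gives the minimal DFA with states {r0, r1, r2}, start state r0, accepting states {r0, r2} and transitions r0: a→r1, b→r2, c→r2; r1: a→r1, b→r1, c→r1; r2: a→r1, b→r2, c→r1.
Exploring the product automaton M1 × M2 from the start pair (r0, q2), following both machines on each input symbol, reaches 4 state pairs: (r0, q2), (r1, q0), (r2, q3), (r2, q1).
M1 accepts in {r0, r2} and M2 accepts in {q1, q2, q3}. In every reachable pair the two components are either both accepting — (r0, q2), (r2, q3), (r2, q1) — or both non-accepting, so no string is accepted by exactly one of the machines: L(M1) \ L(M2) and L(M2) \ L(M1) are both empty.
Hence every string is accepted by M1 iff it is accepted by M2, and the two languages coincide.

Yes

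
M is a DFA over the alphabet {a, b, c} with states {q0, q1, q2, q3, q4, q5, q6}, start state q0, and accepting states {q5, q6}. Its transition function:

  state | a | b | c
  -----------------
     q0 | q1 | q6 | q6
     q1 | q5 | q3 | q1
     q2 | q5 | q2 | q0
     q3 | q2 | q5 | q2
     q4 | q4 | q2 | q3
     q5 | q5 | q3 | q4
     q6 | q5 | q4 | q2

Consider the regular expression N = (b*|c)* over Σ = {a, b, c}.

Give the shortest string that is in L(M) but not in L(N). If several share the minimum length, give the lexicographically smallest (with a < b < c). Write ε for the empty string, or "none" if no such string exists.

aa

The string aa is accepted by M but not by N.
No shorter string lies in the difference, and aa is the lexicographically first length-2 string in L(M) \ L(N).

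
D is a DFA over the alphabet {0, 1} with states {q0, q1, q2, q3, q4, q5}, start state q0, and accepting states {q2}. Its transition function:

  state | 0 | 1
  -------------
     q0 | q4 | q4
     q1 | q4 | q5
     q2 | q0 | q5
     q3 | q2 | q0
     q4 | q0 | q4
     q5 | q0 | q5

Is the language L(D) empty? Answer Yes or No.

Yes

The states reachable from the start state are {q0, q4}.
None of the accepting states {q2} is reachable, so no string is accepted and L(D) = ∅.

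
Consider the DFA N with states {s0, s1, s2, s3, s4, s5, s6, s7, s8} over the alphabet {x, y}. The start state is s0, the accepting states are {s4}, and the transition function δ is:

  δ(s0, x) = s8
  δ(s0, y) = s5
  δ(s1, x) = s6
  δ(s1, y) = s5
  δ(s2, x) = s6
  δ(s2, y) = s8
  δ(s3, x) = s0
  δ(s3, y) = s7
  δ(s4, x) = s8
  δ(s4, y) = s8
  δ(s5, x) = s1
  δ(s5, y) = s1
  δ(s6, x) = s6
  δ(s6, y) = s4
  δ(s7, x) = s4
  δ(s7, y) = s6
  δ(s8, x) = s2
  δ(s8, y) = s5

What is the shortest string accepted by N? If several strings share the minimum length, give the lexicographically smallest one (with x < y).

A breadth-first search from s0 reaches an accepting state first via the path s0 → s8 → s2 → s6 → s4 on input xxxy.
No string of length < 4 is accepted (BFS exhausts all shorter strings without reaching an accepting state), and xxxy is the lexicographically least accepting string of length 4.

xxxy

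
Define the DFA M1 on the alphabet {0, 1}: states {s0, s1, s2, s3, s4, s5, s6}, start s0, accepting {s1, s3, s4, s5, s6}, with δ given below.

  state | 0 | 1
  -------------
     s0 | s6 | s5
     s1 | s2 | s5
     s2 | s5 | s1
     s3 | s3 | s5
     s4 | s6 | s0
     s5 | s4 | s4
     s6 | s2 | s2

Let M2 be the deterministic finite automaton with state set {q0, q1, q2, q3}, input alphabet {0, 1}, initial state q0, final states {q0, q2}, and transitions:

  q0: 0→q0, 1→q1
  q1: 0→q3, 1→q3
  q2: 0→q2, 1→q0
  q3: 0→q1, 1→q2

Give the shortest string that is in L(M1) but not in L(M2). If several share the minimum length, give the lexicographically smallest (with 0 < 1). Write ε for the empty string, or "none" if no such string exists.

1

The string 1 is accepted by M1 but not by M2.
No shorter string lies in the difference, and 1 is the lexicographically first length-1 string in L(M1) \ L(M2).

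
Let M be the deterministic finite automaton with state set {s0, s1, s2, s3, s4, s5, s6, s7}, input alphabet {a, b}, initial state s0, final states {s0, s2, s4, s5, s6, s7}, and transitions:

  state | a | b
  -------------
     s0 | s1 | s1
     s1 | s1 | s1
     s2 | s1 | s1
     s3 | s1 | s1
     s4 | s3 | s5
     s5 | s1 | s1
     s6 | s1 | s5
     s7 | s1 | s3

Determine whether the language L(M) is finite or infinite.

The useful states (reachable from s0 and able to reach an accepting state) are {s0}.
Restricted to these states the transition graph has no cycle, so every accepting path has bounded length and L is finite.

finite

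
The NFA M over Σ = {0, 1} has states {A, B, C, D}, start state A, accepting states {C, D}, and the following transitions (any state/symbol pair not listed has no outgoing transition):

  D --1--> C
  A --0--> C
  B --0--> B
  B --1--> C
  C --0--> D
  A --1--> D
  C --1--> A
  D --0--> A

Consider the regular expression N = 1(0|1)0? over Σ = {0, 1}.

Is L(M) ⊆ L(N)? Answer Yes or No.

The string 0 is in L(M) but not in L(N).
So L(M) ⊄ L(N).

No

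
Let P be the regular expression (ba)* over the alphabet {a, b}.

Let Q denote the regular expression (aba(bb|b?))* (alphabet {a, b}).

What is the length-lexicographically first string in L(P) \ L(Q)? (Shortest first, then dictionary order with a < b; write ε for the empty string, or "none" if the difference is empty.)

ba

The string ba is accepted by P but not by Q.
No shorter string lies in the difference, and ba is the lexicographically first length-2 string in L(P) \ L(Q).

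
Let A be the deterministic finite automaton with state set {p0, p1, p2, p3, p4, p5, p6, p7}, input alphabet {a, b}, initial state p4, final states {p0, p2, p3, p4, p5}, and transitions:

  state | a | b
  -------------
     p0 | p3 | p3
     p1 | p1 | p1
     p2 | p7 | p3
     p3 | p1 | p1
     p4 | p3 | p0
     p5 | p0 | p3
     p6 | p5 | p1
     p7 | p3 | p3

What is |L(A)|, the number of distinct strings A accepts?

The useful subgraph on states {p0, p3, p4} is acyclic, so L(A) is finite; the longest accepting path visits 3 useful states, giving maximum string length 2.
Counting accepting paths from p4 by length: 1 of length 0, 2 of length 1, 2 of length 2. Total 5.

5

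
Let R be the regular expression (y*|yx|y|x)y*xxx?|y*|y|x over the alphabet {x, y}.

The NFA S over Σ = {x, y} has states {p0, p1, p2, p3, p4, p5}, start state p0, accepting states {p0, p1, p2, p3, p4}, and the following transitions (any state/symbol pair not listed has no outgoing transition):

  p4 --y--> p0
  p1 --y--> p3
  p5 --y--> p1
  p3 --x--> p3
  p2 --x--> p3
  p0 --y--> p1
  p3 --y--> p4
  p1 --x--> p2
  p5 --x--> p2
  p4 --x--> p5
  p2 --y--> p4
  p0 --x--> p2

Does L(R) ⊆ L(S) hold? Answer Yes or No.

Yes

Converting the expression R to a DFA (subset construction, then merging equivalent states) gives the minimal DFA with states {r0, r1, r2, r3, r4, r5, r6, r7, r8, r9, r10}, start state r0, accepting states {r0, r1, r2, r3, r6, r7, r10} and transitions r0: x→r1, y→r2; r1: x→r3, y→r4; r2: x→r5, y→r6; r3: x→r7, y→r8; r4: x→r9, y→r4; r5: x→r3, y→r4; r6: x→r9, y→r6; r7: x→r10, y→r8; r8: x→r8, y→r8; r9: x→r7, y→r8; r10: x→r8, y→r8.
Exploring the product automaton R × S from the start pair (r0, p0), following both machines on each input symbol, reaches 25 state pairs: (r0, p0), (r1, p2), (r2, p1), (r3, p3), (r4, p4), (r5, p2), (r6, p3), (r7, p3), (r8, p4), (r9, p5), (r4, p0), (r9, p3), (r6, p4), (r10, p3), (r8, p5), (r8, p0), (r7, p2), (r8, p1), (r9, p2), (r4, p1), (r6, p0), (r8, p3), (r8, p2), (r4, p3), (r6, p1).
R accepts in {r0, r1, r2, r3, r6, r7, r10} and S accepts in {p0, p1, p2, p3, p4}. The reachable pairs whose R-component is accepting are (r0, p0), (r1, p2), (r2, p1), (r3, p3), (r6, p3), (r7, p3), (r6, p4), (r10, p3), (r7, p2), (r6, p0), (r6, p1); in each of them the S-component is accepting too, so the product for L(R) \ L(S) (R-component accepting, S-component rejecting) has no reachable accepting pair and the difference is empty.
Hence every string in L(R) is also in L(S).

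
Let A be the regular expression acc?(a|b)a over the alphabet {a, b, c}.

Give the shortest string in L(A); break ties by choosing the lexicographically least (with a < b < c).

acaa

By inspection of the expression, no string of length less than 4 matches, and acaa is the lexicographically first match of length 4.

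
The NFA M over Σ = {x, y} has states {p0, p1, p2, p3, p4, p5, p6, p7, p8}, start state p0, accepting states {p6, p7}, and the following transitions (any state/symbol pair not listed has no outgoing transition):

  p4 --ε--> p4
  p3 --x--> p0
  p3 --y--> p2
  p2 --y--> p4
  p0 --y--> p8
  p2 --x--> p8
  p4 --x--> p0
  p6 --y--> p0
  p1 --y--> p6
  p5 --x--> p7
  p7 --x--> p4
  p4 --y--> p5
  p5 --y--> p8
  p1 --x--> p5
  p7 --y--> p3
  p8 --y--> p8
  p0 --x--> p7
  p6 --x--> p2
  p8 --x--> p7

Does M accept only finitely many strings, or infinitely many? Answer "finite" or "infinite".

infinite

State p8 is reachable from the start and can reach an accepting state, and it lies on the cycle p8 → p8.
Traversing that cycle any number of times yields accepted strings of unbounded length, so the language is infinite.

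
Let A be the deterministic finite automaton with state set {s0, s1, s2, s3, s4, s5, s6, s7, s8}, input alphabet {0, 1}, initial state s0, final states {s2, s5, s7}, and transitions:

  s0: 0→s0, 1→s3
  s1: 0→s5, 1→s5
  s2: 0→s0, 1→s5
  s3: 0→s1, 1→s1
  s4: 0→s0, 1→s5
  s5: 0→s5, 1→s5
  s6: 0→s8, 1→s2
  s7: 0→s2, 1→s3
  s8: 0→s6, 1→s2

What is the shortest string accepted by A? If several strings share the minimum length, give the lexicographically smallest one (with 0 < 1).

100

A breadth-first search from s0 reaches an accepting state first via the path s0 → s3 → s1 → s5 on input 100.
No string of length < 3 is accepted (BFS exhausts all shorter strings without reaching an accepting state), and 100 is the lexicographically least accepting string of length 3.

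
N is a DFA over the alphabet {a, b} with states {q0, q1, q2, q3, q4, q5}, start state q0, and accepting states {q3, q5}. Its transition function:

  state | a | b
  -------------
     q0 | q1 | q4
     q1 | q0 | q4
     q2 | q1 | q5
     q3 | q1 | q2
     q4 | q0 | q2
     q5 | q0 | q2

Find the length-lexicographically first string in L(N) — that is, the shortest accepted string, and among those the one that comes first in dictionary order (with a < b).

A breadth-first search from q0 reaches an accepting state first via the path q0 → q4 → q2 → q5 on input bbb.
No string of length < 3 is accepted (BFS exhausts all shorter strings without reaching an accepting state), and bbb is the lexicographically least accepting string of length 3.

bbb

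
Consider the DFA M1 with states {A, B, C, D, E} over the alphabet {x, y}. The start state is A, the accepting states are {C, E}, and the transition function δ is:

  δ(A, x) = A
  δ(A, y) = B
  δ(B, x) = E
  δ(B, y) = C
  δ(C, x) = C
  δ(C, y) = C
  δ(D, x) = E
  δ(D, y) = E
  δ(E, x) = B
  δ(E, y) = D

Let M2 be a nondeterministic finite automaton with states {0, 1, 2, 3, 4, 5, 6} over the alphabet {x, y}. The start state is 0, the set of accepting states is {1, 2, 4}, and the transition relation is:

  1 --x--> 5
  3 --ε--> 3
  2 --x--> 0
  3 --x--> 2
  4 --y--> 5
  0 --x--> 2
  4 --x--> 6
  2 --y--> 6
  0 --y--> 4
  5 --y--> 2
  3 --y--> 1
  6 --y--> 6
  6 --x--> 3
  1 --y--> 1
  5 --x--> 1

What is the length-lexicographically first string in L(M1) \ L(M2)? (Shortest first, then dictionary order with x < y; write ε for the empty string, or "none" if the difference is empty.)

yx

The string yx is accepted by M1 but not by M2.
No shorter string lies in the difference, and yx is the lexicographically first length-2 string in L(M1) \ L(M2).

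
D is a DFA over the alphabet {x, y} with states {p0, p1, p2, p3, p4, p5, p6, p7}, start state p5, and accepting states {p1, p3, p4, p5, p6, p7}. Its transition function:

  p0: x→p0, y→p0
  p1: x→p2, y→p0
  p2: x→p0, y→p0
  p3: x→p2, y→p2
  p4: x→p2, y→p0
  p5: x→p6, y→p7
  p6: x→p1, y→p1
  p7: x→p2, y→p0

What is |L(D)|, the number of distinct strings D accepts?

5

The useful subgraph on states {p1, p5, p6, p7} is acyclic, so L(D) is finite; the longest accepting path visits 3 useful states, giving maximum string length 2.
Counting accepting paths from p5 by length: 1 of length 0, 2 of length 1, 2 of length 2. Total 5.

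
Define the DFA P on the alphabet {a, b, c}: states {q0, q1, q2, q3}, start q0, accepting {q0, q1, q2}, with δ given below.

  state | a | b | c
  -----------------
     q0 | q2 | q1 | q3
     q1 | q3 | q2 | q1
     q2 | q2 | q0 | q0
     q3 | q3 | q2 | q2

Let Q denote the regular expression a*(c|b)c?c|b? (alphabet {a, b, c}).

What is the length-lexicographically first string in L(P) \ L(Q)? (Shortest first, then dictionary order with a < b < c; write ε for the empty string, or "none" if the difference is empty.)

The string a is accepted by P but not by Q.
No shorter string lies in the difference, and a is the lexicographically first length-1 string in L(P) \ L(Q).

a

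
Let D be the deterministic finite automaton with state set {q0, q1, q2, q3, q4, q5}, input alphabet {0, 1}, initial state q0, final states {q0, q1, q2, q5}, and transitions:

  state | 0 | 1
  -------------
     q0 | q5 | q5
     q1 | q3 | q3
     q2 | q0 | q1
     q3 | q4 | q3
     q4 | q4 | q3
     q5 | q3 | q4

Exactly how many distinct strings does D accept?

The useful subgraph on states {q0, q5} is acyclic, so L(D) is finite; the longest accepting path visits 2 useful states, giving maximum string length 1.
Counting accepting paths from q0 by length: 1 of length 0, 2 of length 1. Total 3.

3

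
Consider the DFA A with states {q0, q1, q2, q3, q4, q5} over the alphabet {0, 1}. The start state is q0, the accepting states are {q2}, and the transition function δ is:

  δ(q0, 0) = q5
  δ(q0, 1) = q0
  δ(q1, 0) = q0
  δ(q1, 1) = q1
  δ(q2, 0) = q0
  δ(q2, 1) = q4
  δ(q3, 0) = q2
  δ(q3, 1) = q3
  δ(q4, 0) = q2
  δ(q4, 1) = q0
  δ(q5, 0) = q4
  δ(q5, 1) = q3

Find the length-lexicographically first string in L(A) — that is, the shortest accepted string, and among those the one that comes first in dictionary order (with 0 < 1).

A breadth-first search from q0 reaches an accepting state first via the path q0 → q5 → q4 → q2 on input 000.
No string of length < 3 is accepted (BFS exhausts all shorter strings without reaching an accepting state), and 000 is the lexicographically least accepting string of length 3.

000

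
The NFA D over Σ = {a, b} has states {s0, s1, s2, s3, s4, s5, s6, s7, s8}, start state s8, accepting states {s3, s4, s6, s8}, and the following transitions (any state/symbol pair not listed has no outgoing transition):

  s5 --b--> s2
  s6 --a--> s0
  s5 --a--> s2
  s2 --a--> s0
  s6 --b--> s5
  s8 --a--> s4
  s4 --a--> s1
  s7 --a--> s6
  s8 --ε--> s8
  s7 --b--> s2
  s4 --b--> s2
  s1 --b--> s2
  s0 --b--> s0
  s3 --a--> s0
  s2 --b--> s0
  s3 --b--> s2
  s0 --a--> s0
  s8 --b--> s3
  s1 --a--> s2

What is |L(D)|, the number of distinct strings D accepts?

3

The useful subgraph on states {s3, s4, s8} is acyclic, so L(D) is finite; the longest accepting path visits 2 useful states, giving maximum string length 1.
Counting accepting paths from s8 by length: 1 of length 0, 2 of length 1. Total 3.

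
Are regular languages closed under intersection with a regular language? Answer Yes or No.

Yes

This is a special case of closure under intersection: the product of the two DFAs, accepting on F₁ × F₂, recognises the intersection.
So the regular languages are closed under intersection with a regular language.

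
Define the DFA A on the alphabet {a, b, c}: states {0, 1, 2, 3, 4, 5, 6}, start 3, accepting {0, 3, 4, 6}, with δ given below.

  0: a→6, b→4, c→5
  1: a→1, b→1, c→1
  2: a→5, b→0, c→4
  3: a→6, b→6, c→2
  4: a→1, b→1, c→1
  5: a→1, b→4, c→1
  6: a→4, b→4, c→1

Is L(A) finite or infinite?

finite

The useful states (reachable from 3 and able to reach an accepting state) are {0, 2, 3, 4, 5, 6}.
Restricted to these states the transition graph has no cycle, so every accepting path has bounded length and L is finite.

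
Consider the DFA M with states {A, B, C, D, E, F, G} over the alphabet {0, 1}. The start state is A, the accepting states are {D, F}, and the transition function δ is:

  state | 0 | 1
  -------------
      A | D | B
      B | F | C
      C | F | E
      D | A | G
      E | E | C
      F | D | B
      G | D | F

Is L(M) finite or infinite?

State C is reachable from the start and can reach an accepting state, and it lies on the cycle C → E → C.
Traversing that cycle any number of times yields accepted strings of unbounded length, so the language is infinite.

infinite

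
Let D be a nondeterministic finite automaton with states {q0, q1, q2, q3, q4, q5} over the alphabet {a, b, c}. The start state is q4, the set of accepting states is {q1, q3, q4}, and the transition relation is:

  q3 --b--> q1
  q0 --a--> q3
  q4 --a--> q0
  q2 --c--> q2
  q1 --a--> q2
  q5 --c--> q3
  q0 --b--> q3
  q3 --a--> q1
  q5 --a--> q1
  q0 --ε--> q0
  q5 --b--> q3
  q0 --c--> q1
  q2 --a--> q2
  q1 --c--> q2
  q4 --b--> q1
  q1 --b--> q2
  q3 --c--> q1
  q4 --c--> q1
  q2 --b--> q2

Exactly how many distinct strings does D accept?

The useful subgraph on states {q0, q1, q3, q4} is acyclic, so L(D) is finite; the longest accepting path visits 4 useful states, giving maximum string length 3.
Counting accepting paths from q4 by length: 1 of length 0, 2 of length 1, 3 of length 2, 6 of length 3. Total 12.

12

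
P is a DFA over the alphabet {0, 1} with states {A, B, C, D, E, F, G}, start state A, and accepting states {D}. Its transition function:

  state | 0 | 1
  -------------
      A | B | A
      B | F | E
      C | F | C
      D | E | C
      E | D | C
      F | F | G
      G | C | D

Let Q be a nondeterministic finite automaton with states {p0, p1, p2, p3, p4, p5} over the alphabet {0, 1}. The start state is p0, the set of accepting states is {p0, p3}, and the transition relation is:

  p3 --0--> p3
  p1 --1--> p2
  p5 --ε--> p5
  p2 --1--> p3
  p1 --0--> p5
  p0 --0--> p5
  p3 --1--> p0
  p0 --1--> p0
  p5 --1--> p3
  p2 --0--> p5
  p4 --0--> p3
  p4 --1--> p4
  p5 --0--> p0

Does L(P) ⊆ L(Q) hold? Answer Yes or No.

Yes

Exploring the product automaton P × Q from the start pair (A, p0), following both machines on each input symbol, reaches 14 state pairs: (A, p0), (B, p5), (F, p0), (E, p3), (F, p5), (G, p0), (D, p3), (C, p0), (G, p3), (C, p5), (D, p0), (C, p3), (E, p5), (F, p3).
P accepts in {D} and Q accepts in {p0, p3}. The reachable pairs whose P-component is accepting are (D, p3), (D, p0); in each of them the Q-component is accepting too, so the product for L(P) \ L(Q) (P-component accepting, Q-component rejecting) has no reachable accepting pair and the difference is empty.
Hence every string in L(P) is also in L(Q).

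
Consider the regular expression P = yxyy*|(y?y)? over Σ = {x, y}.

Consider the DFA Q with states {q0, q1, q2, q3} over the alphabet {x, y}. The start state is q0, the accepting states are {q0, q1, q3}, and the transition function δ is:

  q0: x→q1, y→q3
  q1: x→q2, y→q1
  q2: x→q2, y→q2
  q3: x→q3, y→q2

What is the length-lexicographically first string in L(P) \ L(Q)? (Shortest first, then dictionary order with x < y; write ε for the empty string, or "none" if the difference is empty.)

yy

The string yy is accepted by P but not by Q.
No shorter string lies in the difference, and yy is the lexicographically first length-2 string in L(P) \ L(Q).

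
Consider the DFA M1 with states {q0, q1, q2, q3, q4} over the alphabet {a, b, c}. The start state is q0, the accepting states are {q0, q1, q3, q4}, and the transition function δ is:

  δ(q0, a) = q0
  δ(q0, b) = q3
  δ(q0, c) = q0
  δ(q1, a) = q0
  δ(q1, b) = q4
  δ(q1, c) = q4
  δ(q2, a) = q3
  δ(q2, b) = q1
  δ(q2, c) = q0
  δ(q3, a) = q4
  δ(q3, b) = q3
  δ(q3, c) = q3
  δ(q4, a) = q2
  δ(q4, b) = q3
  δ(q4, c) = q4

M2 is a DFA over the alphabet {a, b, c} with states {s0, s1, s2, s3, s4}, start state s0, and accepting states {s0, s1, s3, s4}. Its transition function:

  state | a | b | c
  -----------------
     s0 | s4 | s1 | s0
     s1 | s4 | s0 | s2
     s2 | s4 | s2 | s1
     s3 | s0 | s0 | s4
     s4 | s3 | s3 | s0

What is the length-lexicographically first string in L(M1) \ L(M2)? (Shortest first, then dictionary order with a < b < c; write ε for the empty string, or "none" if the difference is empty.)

The string bc is accepted by M1 but not by M2.
No shorter string lies in the difference, and bc is the lexicographically first length-2 string in L(M1) \ L(M2).

bc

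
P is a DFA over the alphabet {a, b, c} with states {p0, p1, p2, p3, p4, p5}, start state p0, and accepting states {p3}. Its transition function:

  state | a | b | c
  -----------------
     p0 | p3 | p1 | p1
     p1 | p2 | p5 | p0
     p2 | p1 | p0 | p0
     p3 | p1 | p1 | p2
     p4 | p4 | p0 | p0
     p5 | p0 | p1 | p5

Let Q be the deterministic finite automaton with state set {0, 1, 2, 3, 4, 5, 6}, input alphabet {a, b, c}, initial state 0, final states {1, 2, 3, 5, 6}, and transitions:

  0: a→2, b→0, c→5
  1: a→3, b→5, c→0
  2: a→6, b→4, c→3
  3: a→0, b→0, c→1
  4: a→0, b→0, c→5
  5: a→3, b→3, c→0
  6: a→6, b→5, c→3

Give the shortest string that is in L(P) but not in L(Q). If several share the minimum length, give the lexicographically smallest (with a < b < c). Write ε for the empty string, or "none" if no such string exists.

The string aaca is accepted by P but not by Q.
No shorter string lies in the difference, and aaca is the lexicographically first length-4 string in L(P) \ L(Q).

aaca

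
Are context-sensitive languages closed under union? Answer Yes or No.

A linear-bounded automaton can nondeterministically choose to simulate the LBA for L₁ or the LBA for L₂; equivalently, with disjoint nonterminals, S → S₁ | S₂ added to two noncontracting grammars is still noncontracting.
So the context-sensitive languages are closed under union.

Yes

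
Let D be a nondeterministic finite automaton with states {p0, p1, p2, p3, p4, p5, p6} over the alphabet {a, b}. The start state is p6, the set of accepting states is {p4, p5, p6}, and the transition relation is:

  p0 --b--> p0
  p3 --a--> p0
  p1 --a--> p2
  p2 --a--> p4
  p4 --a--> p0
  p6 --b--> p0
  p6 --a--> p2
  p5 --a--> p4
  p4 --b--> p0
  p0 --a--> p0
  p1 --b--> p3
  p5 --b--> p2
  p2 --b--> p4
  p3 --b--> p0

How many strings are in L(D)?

3

The useful subgraph on states {p2, p4, p6} is acyclic, so L(D) is finite; the longest accepting path visits 3 useful states, giving maximum string length 2.
Counting accepting paths from p6 by length: 1 of length 0, 2 of length 2. Total 3.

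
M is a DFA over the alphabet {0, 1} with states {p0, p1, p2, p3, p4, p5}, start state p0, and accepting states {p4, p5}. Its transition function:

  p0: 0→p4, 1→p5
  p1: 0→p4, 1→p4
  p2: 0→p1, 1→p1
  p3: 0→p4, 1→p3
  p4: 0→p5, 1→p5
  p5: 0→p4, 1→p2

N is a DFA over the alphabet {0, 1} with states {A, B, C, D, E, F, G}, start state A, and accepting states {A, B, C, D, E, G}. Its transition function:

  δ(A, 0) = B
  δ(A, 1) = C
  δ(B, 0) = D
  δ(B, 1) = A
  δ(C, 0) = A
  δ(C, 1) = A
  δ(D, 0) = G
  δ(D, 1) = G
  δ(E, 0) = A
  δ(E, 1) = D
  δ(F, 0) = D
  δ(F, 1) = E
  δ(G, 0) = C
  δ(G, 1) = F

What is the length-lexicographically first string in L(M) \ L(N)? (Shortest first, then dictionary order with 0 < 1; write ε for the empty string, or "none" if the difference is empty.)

The string 0001 is accepted by M but not by N.
No shorter string lies in the difference, and 0001 is the lexicographically first length-4 string in L(M) \ L(N).

0001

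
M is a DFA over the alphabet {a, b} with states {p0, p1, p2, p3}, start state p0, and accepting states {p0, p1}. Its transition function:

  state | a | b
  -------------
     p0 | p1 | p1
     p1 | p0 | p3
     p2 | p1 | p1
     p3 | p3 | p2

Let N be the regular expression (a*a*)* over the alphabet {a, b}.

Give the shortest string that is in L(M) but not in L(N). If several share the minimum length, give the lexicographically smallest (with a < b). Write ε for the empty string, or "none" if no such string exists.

b

The string b is accepted by M but not by N.
No shorter string lies in the difference, and b is the lexicographically first length-1 string in L(M) \ L(N).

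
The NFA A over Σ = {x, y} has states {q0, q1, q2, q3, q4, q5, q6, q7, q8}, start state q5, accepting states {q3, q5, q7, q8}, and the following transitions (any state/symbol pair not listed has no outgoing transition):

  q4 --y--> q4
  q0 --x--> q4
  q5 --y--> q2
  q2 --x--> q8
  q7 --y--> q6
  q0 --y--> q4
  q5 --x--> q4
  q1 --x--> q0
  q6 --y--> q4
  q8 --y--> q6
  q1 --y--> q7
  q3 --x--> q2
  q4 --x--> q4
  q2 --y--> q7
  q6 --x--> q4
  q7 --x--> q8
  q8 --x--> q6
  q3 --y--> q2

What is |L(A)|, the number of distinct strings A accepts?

4

The useful subgraph on states {q2, q5, q7, q8} is acyclic, so L(A) is finite; the longest accepting path visits 4 useful states, giving maximum string length 3.
Counting accepting paths from q5 by length: 1 of length 0, 2 of length 2, 1 of length 3. Total 4.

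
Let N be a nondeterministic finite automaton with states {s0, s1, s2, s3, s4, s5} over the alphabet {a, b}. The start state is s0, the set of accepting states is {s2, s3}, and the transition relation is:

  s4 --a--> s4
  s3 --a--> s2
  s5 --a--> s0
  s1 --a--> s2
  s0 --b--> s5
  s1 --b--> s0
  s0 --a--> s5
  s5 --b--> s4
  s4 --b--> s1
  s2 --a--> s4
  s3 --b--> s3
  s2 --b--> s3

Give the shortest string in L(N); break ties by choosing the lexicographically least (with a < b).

A breadth-first search from s0 reaches an accepting state first via the path s0 → s5 → s4 → s1 → s2 on input abba.
No string of length < 4 is accepted (BFS exhausts all shorter strings without reaching an accepting state), and abba is the lexicographically least accepting string of length 4.

abba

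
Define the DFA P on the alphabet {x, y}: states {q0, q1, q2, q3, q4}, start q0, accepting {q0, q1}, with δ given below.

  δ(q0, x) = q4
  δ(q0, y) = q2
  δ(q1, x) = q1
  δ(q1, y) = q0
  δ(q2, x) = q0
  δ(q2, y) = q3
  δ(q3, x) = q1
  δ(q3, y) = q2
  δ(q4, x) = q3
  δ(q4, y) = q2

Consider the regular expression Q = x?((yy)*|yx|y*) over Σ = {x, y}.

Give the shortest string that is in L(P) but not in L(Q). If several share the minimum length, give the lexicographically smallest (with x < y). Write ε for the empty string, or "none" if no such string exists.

The string xxx is accepted by P but not by Q.
No shorter string lies in the difference, and xxx is the lexicographically first length-3 string in L(P) \ L(Q).

xxx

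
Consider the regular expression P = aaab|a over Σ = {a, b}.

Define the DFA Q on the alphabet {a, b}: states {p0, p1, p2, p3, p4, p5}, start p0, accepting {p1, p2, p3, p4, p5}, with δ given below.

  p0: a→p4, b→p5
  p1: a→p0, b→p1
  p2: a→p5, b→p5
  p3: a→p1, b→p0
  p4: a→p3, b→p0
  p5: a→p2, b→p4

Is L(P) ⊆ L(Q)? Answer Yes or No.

Converting the expression P to a DFA (subset construction, then merging equivalent states) gives the minimal DFA with states {r0, r1, r2, r3, r4, r5}, start state r0, accepting states {r1, r5} and transitions r0: a→r1, b→r2; r1: a→r3, b→r2; r2: a→r2, b→r2; r3: a→r4, b→r2; r4: a→r2, b→r5; r5: a→r2, b→r2.
Exploring the product automaton P × Q from the start pair (r0, p0), following both machines on each input symbol, reaches 11 state pairs: (r0, p0), (r1, p4), (r2, p5), (r3, p3), (r2, p0), (r2, p2), (r2, p4), (r4, p1), (r2, p3), (r5, p1), (r2, p1).
P accepts in {r1, r5} and Q accepts in {p1, p2, p3, p4, p5}. The reachable pairs whose P-component is accepting are (r1, p4), (r5, p1); in each of them the Q-component is accepting too, so the product for L(P) \ L(Q) (P-component accepting, Q-component rejecting) has no reachable accepting pair and the difference is empty.
Hence every string in L(P) is also in L(Q).

Yes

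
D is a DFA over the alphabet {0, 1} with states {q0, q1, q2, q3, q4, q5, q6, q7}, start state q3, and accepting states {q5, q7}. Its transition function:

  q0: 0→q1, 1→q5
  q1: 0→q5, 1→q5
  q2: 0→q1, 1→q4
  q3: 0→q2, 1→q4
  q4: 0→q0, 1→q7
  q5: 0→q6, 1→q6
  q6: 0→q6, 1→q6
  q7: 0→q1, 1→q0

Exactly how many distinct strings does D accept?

20

The useful subgraph on states {q0, q1, q2, q3, q4, q5, q7} is acyclic, so L(D) is finite; the longest accepting path visits 7 useful states, giving maximum string length 6.
Counting accepting paths from q3 by length: 1 of length 2, 4 of length 3, 6 of length 4, 7 of length 5, 2 of length 6. Total 20.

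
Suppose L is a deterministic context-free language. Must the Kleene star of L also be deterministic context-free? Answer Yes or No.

L = {c aⁿbⁿ : n≥0} ∪ {cc aⁿb²ⁿ : n≥0} is a DCFL (the number of leading c's fixes which ratio the DPDA checks), but L* is not. Every word of L starts with c, so in a factorisation of the string cc aⁱbʲ (i≥1) into words of L each factor begins at one of the two c's: either the whole string is a single word of L (forcing j = 2i), or it splits as c · (c aⁱbʲ) with c ∈ L (take n = 0) and c aⁱbʲ ∈ L (forcing j = i). Thus L* ∩ cca⁺b* = {cc aⁿbⁿ : n≥1} ∪ {cc aⁿb²ⁿ : n≥1}. A DPDA for L* would give one for this intersection with a regular set, and, started from its configuration after reading cc, one for {aⁿbⁿ : n≥1} ∪ {aⁿb²ⁿ : n≥1}, which no deterministic PDA accepts (a DPDA for it would have a single run on aⁿb²ⁿ, accepting after the prefix aⁿbⁿ and accepting again after n more b's; an ordinary PDA that simulates it on a's and b's and, at any moment when it is accepting, may switch to reading only a fresh letter d while feeding each d to the simulation as a b, would accept aⁱbʲdᵏ (k≥1) exactly when both aⁱbʲ and aⁱbʲ⁺ᵏ are in the language, i.e. its language intersected with the regular set a*b*d⁺ would be exactly {aⁿbⁿdⁿ : n≥1} — impossible, since context-free languages are closed under intersection with regular sets and {aⁿbⁿdⁿ} is not context-free). So L* is not a DCFL.

No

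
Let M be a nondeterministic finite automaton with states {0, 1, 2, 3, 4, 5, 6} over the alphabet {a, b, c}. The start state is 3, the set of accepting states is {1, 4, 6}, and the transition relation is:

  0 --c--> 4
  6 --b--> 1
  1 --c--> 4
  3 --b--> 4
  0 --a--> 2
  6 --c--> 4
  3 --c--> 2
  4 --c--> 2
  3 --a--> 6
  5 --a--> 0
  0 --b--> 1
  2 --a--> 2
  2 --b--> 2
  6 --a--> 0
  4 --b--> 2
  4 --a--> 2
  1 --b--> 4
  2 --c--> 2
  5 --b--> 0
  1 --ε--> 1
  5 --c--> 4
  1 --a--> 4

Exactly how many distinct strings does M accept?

12

The useful subgraph on states {0, 1, 3, 4, 6} is acyclic, so L(M) is finite; the longest accepting path visits 5 useful states, giving maximum string length 4.
Counting accepting paths from 3 by length: 2 of length 1, 2 of length 2, 5 of length 3, 3 of length 4. Total 12.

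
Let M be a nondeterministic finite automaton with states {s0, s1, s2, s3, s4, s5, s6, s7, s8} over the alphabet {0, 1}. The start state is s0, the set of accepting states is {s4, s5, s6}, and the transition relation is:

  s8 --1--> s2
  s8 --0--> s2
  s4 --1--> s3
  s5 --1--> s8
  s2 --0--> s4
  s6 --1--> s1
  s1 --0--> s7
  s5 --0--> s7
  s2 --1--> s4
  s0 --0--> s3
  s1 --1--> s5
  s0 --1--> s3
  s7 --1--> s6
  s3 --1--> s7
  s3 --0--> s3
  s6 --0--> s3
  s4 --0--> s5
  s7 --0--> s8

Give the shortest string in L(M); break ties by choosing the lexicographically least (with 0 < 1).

A breadth-first search from s0 reaches an accepting state first via the path s0 → s3 → s7 → s6 on input 011.
No string of length < 3 is accepted (BFS exhausts all shorter strings without reaching an accepting state), and 011 is the lexicographically least accepting string of length 3.

011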